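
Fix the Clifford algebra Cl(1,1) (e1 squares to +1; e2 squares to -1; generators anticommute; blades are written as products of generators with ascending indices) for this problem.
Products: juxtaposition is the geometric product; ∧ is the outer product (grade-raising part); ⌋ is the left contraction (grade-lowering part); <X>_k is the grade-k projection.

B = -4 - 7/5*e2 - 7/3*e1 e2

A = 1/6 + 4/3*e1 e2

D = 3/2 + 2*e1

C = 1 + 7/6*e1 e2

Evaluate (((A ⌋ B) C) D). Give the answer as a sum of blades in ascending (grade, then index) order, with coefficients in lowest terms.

step 1: -34/9 - 7/30*e2 - 7/18*e1 e2
step 2: -457/108 - 49/180*e1 - 7/30*e2 - 259/54*e1 e2
step 3: -827/120 - 9581/1080*e1 + 4991/540*e2 - 1211/180*e1 e2
Answer: -827/120 - 9581/1080*e1 + 4991/540*e2 - 1211/180*e1 e2


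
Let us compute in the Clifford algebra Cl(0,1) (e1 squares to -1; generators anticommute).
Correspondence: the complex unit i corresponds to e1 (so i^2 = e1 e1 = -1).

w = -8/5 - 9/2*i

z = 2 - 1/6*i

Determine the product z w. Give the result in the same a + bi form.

In blades: z = 2 - 1/6*e1, w = -8/5 - 9/2*e1.
Distribute z over w term by term (generator squares from the signature, products reordered to ascending indices): (2)*w = -16/5 - 9*e1; (-1/6*e1)*w = -3/4 + 4/15*e1.
Sum: -79/20 - 131/15*e1; translating back through the correspondence:
Answer: -79/20 - 131/15*i


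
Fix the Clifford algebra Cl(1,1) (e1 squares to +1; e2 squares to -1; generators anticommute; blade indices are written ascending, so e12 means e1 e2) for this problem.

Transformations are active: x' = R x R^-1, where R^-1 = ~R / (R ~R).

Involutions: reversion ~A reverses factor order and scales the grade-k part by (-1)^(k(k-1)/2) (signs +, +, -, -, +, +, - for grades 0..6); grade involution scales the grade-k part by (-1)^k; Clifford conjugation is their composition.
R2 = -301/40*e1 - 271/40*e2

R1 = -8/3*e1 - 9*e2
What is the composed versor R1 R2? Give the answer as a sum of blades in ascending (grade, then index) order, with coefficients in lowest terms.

Distribute over the terms of R1 (each basis-blade product reordered to ascending indices, repeated generators contracted through their squares):
(-8/3*e1) R2 = 301/15 + 271/15*e12
(-9*e2) R2 = -2439/40 - 2709/40*e12
Summing the partial products and collecting blades:
Answer: -4909/120 - 5959/120*e12


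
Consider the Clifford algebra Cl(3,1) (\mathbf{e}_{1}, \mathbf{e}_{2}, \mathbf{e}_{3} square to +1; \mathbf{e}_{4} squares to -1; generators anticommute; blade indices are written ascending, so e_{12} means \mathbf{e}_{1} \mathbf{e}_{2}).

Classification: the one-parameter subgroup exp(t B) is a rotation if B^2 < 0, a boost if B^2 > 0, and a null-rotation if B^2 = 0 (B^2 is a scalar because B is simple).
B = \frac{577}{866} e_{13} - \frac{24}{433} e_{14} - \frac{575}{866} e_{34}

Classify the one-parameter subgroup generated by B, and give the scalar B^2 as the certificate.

B^2 term by term: the squares give (\frac{577}{866})^2*(e_{13})^2 + (-\frac{24}{433})^2*(e_{14})^2 + (-\frac{575}{866})^2*(e_{34})^2 = \frac{332929}{749956}*(-1) + \frac{576}{187489}*(+1) + \frac{330625}{749956}*(+1) = 0 (each basis 2-blade squares to minus the product of its generators' squares); cross terms between blades sharing an index anticommute and cancel. So B^2 = 0.
Answer: null-rotation, certificate B^2 = 0. Certificate logic: 0 is a conjugation-invariant scalar, so its sign fixes rotation versus boost versus null-rotation outright.


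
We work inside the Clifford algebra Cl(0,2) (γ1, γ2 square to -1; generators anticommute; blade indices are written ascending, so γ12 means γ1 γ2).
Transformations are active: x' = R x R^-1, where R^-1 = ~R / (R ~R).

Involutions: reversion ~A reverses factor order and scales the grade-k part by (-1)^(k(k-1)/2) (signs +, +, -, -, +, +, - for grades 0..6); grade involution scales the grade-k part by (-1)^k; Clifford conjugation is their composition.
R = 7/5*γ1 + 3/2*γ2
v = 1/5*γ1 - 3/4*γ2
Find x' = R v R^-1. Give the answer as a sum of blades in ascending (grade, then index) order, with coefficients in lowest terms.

~R = 7/5*γ1 + 3/2*γ2, and R ~R = -421/100, so R^-1 = ~R / (-421/100).
R v = 169/200 - 27/20*γ12
Answer: -1604/2105*γ1 + 249/1684*γ2


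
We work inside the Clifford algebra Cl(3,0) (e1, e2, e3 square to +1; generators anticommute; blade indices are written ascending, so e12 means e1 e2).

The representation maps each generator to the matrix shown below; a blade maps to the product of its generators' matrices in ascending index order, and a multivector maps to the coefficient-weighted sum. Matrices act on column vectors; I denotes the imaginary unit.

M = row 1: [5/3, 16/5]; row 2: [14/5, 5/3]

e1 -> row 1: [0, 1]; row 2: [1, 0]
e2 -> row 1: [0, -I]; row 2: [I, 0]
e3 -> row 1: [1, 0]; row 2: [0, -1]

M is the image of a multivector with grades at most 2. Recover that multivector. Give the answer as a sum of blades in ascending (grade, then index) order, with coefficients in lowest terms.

Method: 1, rho(e1), rho(e2), rho(e3) form a trace-orthogonal basis of the 2x2 complex matrices (tr(X Y) = 2 if X = Y, else 0), so M = m0*1 + m1*rho(e1) + m2*rho(e2) + m3*rho(e3) with m0 = tr(M)/2 = 5/3, m1 = tr(M rho(e1))/2 = 3, m2 = tr(M rho(e2))/2 = I/5, m3 = tr(M rho(e3))/2 = 0.
Multiplying table entries, the bivector images are rho(e12) = I*rho(e3), rho(e13) = -I*rho(e2), rho(e23) = I*rho(e1); with real blade coefficients the real parts of m0..m3 are the coefficients of 1, e1, e2, e3 and the imaginary parts give the bivectors (e23: Im m1, e13: -Im m2, e12: Im m3).
Answer: 5/3 + 3*e1 - 1/5*e13


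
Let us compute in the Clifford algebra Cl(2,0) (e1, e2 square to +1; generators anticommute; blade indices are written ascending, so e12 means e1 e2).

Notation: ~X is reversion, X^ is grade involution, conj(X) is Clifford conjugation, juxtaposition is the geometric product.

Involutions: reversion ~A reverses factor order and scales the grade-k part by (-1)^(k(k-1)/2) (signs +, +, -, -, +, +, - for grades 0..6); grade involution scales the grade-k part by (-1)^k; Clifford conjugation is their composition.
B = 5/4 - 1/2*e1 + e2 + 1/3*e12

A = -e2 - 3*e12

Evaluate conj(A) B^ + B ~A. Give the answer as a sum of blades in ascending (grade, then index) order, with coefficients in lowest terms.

first term: -2 - 10/3*e1 - 1/4*e2 + 13/4*e12
second term: -2 - 10/3*e1 - 11/4*e2 + 17/4*e12
Answer: -4 - 20/3*e1 - 3*e2 + 15/2*e12


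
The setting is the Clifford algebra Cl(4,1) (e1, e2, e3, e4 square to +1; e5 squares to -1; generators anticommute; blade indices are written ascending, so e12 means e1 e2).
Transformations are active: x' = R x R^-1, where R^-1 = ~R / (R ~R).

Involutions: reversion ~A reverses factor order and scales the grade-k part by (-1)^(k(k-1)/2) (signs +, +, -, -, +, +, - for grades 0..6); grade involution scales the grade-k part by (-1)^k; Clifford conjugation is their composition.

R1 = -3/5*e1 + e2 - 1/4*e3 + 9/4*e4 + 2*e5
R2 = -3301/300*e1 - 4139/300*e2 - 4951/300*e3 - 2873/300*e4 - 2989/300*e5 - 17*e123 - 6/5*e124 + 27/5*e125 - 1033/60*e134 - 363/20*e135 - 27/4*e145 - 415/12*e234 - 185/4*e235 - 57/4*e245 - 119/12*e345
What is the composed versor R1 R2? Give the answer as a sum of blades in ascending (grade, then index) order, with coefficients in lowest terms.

Distribute over the terms of R1 (each basis-blade product reordered to ascending indices, repeated generators contracted through their squares):
(-3/5*e1) R2 = 3301/500 + 4139/500*e12 + 4951/500*e13 + 2873/500*e14 + 2989/500*e15 + 51/5*e23 + 18/25*e24 - 81/25*e25 + 1033/100*e34 + 1089/100*e35 + 81/20*e45 + 83/4*e1234 + 111/4*e1235 + 171/20*e1245 + 119/20*e1345
(e2) R2 = -4139/300 + 3301/300*e12 + 17*e13 + 6/5*e14 - 27/5*e15 - 4951/300*e23 - 2873/300*e24 - 2989/300*e25 - 415/12*e34 - 185/4*e35 - 57/4*e45 + 1033/60*e1234 + 363/20*e1235 + 27/4*e1245 - 119/12*e2345
(-1/4*e3) R2 = 4951/1200 + 17/4*e12 - 3301/1200*e13 - 1033/240*e14 - 363/80*e15 - 4139/1200*e23 - 415/48*e24 - 185/16*e25 + 2873/1200*e34 + 2989/1200*e35 + 119/48*e45 + 3/10*e1234 - 27/20*e1235 - 27/16*e1345 - 57/16*e2345
(9/4*e4) R2 = -8619/400 - 27/10*e12 - 3099/80*e13 + 9903/400*e14 + 243/16*e15 - 1245/16*e23 + 12417/400*e24 + 513/16*e25 + 14853/400*e34 + 357/16*e35 - 8967/400*e45 + 153/4*e1234 + 243/20*e1245 - 3267/80*e1345 - 1665/16*e2345
(2*e5) R2 = 2989/150 - 54/5*e12 + 363/10*e13 + 27/2*e14 + 3301/150*e15 + 185/2*e23 + 57/2*e24 + 4139/150*e25 + 119/6*e34 + 4951/150*e35 + 2873/150*e45 + 34*e1235 + 12/5*e1245 + 1033/30*e1345 + 415/6*e2345
Summing the partial products and collecting blades:
Answer: -14069/3000 + 15047/1500*e12 + 65141/3000*e13 + 61349/1500*e14 + 12463/375*e15 + 987/200*e23 + 1051/25*e24 + 3489/100*e25 + 2633/75*e34 + 449/20*e35 - 2197/200*e45 + 4591/60*e1234 + 1571/20*e1235 + 597/20*e1245 - 257/120*e1345 - 387/8*e2345


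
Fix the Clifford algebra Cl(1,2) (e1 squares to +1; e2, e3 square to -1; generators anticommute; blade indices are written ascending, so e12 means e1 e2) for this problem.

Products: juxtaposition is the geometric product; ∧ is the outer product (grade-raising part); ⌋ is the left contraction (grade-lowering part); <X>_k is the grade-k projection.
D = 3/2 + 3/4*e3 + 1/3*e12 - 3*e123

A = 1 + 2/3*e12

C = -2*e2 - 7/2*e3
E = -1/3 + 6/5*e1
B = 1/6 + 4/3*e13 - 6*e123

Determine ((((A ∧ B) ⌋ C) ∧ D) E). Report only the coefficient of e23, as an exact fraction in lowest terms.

step 1: 1/6 + 1/9*e12 + 4/3*e13 - 6*e123
step 2: -1/3*e2 - 7/12*e3
step 3: -1/2*e2 - 7/8*e3 - 1/4*e23 - 7/36*e123
step 4: 1/6*e2 + 7/24*e3 + 3/5*e12 + 21/20*e13 - 3/20*e23 - 127/540*e123
Answer: -3/20


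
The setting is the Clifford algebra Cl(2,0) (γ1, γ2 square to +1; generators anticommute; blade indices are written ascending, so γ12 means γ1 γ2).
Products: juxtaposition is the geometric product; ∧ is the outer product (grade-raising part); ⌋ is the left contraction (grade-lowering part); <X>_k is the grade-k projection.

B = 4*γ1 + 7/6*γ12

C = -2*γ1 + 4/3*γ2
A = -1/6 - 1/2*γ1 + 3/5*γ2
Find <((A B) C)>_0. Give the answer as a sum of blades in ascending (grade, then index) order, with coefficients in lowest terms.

step 1: -2 - 41/30*γ1 - 7/12*γ2 - 467/180*γ12
step 2: 88/45 + 73/135*γ1 - 707/90*γ2 - 269/90*γ12
step 3: 88/45
Answer: 88/45


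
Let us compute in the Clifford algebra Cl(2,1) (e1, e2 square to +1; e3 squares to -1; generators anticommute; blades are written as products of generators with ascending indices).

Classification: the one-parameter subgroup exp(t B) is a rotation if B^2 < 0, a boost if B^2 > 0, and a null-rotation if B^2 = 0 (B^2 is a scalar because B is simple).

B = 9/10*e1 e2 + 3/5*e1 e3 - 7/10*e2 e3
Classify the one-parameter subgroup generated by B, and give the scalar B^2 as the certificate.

B^2 term by term: the squares give (9/10)^2*(e1 e2)^2 + (3/5)^2*(e1 e3)^2 + (-7/10)^2*(e2 e3)^2 = 81/100*(-1) + 9/25*(+1) + 49/100*(+1) = 1/25 (each basis 2-blade squares to minus the product of its generators' squares); cross terms between blades sharing an index anticommute and cancel. So B^2 = 1/25.
Answer: boost, certificate B^2 = 1/25. Why this suffices: the scalar 1/25 survives any versor conjugation, so its sign alone determines the class however B is presented.


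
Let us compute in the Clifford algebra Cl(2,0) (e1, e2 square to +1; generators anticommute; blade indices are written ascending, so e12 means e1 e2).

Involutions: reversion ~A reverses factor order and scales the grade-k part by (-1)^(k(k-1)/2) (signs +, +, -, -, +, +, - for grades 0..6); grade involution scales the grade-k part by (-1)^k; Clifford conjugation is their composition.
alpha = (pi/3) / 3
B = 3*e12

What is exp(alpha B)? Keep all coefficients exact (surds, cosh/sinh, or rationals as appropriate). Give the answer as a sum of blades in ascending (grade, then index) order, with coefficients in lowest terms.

B^2 = (3)^2*(e12)^2 = 9*(-1) = -9 (a basis 2-blade squares to minus the product of its generators' squares).
B^2 = -9 — since the square is negative, the closed form is circular: l = 3, alpha*l = pi/3, so exp(alpha B) = cos(pi/3) + (sin(pi/3)/3)*B = 1/2 + (sqrt(3)/6)*B.
Answer: 1/2 + sqrt(3)/2*e12


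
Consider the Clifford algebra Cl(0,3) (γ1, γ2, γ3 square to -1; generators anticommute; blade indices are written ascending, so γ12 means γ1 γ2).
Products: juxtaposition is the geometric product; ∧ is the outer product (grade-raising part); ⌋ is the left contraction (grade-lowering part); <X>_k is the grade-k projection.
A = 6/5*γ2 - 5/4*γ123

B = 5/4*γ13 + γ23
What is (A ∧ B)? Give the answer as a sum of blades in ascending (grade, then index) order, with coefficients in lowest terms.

step 1: -3/2*γ123
Answer: -3/2*γ123


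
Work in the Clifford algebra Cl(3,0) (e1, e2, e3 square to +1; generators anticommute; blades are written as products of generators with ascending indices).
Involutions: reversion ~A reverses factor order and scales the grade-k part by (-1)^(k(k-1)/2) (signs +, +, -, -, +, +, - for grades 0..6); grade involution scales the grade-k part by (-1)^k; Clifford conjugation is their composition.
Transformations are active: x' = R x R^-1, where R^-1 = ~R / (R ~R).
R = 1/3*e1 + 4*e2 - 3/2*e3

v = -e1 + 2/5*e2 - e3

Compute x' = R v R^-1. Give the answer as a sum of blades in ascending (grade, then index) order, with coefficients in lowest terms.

~R = 1/3*e1 + 4*e2 - 3/2*e3, and R ~R = 661/36, so R^-1 = ~R / (661/36).
R v = 83/30 + 62/15*e1 e2 - 11/6*e1 e3 - 17/5*e2 e3
Answer: 3637/3305*e1 + 2662/3305*e2 + 1811/3305*e3


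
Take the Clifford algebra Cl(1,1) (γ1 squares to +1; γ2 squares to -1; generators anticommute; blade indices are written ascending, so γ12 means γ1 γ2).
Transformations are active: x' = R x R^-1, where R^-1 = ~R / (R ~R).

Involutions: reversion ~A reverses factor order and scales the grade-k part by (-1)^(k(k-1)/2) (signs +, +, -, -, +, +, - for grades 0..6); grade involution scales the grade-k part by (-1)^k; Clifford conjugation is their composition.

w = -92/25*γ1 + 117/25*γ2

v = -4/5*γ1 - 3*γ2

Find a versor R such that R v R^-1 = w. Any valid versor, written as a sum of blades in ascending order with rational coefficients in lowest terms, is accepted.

Construction: equal norms (both -209/25) license R = v + w = -112/25*γ1 + 42/25*γ2 — nothing changes along that direction, while (v - w)/2 changes sign, so v maps onto w.
Answer: -112/25*γ1 + 42/25*γ2


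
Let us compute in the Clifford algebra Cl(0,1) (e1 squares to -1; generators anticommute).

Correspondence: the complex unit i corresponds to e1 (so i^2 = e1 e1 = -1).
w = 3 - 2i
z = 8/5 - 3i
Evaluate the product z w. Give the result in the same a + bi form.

In blades: z = 8/5 - 3*e1, w = 3 - 2*e1.
Distribute z over w term by term (generator squares from the signature, products reordered to ascending indices): (8/5)*w = 24/5 - 16/5*e1; (-3*e1)*w = -6 - 9*e1.
Sum: -6/5 - 61/5*e1; translating back through the correspondence:
Answer: -6/5 - 61/5*i


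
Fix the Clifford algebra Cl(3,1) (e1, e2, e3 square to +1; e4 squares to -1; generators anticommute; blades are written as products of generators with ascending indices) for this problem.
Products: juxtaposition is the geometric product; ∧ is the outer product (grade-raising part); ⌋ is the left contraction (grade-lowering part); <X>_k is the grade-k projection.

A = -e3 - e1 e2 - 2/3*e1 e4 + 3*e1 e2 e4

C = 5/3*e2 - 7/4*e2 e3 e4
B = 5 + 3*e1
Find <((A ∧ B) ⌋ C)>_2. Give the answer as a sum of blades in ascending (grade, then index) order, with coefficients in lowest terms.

step 1: -5*e3 - 5*e1 e2 + 3*e1 e3 - 10/3*e1 e4 + 15*e1 e2 e4
step 2: -35/4*e2 e4
step 3: -35/4*e2 e4
Answer: -35/4*e2 e4


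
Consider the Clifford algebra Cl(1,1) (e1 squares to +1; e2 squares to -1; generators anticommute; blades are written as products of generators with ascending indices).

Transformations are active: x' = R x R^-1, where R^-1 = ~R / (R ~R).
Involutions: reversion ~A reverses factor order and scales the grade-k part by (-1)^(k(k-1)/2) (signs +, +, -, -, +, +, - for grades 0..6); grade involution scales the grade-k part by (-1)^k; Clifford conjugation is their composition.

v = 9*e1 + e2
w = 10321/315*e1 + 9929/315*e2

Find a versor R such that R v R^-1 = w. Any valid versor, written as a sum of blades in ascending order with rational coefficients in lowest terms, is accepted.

Take R = v + w = 13156/315*e1 + 10244/315*e2. Because q(v) = q(w) = 80, conjugation by R sends v exactly to w.
Answer: 13156/315*e1 + 10244/315*e2


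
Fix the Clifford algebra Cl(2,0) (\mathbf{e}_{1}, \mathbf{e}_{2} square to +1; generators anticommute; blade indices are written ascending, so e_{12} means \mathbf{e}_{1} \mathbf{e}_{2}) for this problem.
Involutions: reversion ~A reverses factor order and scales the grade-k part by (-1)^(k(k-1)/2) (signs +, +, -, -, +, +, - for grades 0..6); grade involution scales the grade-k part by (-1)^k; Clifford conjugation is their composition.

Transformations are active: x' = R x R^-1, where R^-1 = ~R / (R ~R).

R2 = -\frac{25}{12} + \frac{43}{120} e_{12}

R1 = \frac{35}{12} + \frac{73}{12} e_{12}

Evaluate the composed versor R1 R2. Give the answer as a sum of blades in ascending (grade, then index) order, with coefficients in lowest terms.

Distribute over the terms of R1 (each basis-blade product reordered to ascending indices, repeated generators contracted through their squares):
(\frac{35}{12}) R2 = -\frac{875}{144} + \frac{301}{288} e_{12}
(\frac{73}{12} e_{12}) R2 = -\frac{3139}{1440} - \frac{1825}{144} e_{12}
Summing the partial products and collecting blades:
Answer: -\frac{1321}{160} - \frac{3349}{288} e_{12}


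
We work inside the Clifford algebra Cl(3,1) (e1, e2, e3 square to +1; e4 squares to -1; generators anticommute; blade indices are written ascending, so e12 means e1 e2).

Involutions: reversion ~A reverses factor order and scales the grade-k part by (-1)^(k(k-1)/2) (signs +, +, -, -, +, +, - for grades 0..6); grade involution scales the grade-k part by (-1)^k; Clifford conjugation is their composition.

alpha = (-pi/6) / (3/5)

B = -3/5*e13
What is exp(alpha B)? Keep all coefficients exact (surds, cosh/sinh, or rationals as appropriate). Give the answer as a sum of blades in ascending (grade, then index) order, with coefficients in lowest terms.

B^2 = (-3/5)^2*(e13)^2 = 9/25*(-1) = -9/25 (a basis 2-blade squares to minus the product of its generators' squares).
B^2 = -9/25 — since the square is negative, the closed form is circular: l = 3/5, alpha*l = -pi/6, so exp(alpha B) = cos(-pi/6) + (sin(-pi/6)/(3/5))*B = sqrt(3)/2 + (-5/6)*B.
Answer: sqrt(3)/2 + 1/2*e13


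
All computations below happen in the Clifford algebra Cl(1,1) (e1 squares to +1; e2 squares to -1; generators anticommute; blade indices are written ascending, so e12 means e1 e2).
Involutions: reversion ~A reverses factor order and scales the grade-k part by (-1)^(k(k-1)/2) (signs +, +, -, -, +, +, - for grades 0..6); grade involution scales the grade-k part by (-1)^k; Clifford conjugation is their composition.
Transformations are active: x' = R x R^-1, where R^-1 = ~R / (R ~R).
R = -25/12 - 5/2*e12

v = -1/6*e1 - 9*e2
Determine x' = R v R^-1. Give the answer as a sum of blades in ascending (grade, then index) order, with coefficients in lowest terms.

~R = -25/12 + 5/2*e12, and R ~R = -275/144, so R^-1 = ~R / (-275/144).
R v = -1595/72*e1 + 55/3*e2
Answer: -289/6*e1 + 49*e2


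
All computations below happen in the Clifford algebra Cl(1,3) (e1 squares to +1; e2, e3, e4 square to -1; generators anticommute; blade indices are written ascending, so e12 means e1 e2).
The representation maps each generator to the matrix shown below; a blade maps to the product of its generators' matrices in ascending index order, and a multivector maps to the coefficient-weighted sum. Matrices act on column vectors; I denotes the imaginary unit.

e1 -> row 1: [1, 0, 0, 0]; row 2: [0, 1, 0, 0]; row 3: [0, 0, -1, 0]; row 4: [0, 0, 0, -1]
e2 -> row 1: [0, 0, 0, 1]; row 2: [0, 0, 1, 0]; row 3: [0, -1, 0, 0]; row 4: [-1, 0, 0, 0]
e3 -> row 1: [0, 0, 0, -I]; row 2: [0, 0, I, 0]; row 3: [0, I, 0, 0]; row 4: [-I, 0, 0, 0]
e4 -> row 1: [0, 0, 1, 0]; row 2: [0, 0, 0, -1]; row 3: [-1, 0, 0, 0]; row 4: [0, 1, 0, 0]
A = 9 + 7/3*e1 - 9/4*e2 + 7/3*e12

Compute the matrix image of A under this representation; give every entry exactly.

Bivector images (products of the table entries): rho(e12) = rho(e1)rho(e2) = row 1: [0, 0, 0, 1]; row 2: [0, 0, 1, 0]; row 3: [0, 1, 0, 0]; row 4: [1, 0, 0, 0].
M = (9)*1 + (7/3)*rho(e1) + (-9/4)*rho(e2) + (7/3)*rho(e12), summed entrywise (1 is the identity matrix):
Answer: row 1: [34/3, 0, 0, 1/12]; row 2: [0, 34/3, 1/12, 0]; row 3: [0, 55/12, 20/3, 0]; row 4: [55/12, 0, 0, 20/3]


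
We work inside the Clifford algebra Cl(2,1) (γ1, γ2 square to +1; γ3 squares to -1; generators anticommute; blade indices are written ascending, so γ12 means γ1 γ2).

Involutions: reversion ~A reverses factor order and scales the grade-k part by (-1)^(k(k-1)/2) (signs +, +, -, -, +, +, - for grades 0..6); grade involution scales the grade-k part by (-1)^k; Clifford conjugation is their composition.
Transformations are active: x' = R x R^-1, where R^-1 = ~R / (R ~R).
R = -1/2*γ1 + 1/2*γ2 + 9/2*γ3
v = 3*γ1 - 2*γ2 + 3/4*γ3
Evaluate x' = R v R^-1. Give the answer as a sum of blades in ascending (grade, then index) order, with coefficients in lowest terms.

~R = -1/2*γ1 + 1/2*γ2 + 9/2*γ3, and R ~R = -79/4, so R^-1 = ~R / (-79/4).
R v = -47/8 - 1/2*γ12 - 111/8*γ13 + 75/8*γ23
Answer: -521/158*γ1 + 363/158*γ2 + 609/316*γ3


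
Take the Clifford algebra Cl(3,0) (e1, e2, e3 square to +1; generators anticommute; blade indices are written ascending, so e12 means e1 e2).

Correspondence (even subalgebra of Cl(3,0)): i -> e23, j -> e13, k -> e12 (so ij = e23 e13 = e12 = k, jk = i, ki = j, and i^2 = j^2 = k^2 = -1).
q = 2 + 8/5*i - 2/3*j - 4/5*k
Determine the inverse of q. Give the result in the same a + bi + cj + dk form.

In blades: q = 2 - 4/5*e12 - 2/3*e13 + 8/5*e23.
With qbar = 2 + 4/5*e12 + 2/3*e13 - 8/5*e23 (scalar fixed, mapped units negated), q qbar = 344/45 (the sum of squared coefficients), so q^-1 = qbar / (344/45) = 45/172 + 9/86*e12 + 15/172*e13 - 9/43*e23; translating back:
Answer: 45/172 - 9/43*i + 15/172*j + 9/86*k


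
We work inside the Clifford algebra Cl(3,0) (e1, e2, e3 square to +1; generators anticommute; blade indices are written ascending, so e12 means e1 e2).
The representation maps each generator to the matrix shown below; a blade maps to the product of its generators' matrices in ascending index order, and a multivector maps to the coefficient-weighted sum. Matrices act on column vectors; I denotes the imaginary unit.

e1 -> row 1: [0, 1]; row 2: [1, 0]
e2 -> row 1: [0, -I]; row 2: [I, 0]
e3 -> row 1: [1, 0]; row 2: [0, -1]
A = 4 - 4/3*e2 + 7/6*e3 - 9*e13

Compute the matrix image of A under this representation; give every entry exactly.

Bivector images (products of the table entries): rho(e13) = rho(e1)rho(e3) = row 1: [0, -1]; row 2: [1, 0].
M = (4)*1 + (-4/3)*rho(e2) + (7/6)*rho(e3) + (-9)*rho(e13), summed entrywise (1 is the identity matrix):
Answer: row 1: [31/6, 9 + 4*I/3]; row 2: [-9 - 4*I/3, 17/6]


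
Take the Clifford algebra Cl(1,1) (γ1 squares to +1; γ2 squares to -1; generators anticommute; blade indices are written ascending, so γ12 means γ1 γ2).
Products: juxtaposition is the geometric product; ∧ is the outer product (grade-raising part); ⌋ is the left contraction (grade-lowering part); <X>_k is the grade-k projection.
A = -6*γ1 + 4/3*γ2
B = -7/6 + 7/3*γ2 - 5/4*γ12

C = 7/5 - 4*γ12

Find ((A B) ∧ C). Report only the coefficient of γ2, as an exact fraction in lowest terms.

step 1: -28/9 + 16/3*γ1 + 107/18*γ2 - 14*γ12
step 2: -196/45 + 112/15*γ1 + 749/90*γ2 - 322/45*γ12
Answer: 749/90


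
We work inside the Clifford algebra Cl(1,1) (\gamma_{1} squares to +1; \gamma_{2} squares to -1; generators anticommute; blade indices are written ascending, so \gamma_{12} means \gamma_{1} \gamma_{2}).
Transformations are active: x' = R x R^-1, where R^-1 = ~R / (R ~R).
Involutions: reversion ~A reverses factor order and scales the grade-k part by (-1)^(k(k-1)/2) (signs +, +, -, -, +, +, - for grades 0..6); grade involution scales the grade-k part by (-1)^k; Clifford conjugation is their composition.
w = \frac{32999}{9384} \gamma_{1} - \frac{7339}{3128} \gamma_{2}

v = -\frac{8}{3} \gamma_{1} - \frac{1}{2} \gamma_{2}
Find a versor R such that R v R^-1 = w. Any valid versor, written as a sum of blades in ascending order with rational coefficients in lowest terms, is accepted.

Here q(v) = q(w) = \frac{247}{36}; the classical choice R = v + w = \frac{7975}{9384} \gamma_{1} - \frac{8903}{3128} \gamma_{2} then realises v -> w under the sandwich.
Answer: \frac{7975}{9384} \gamma_{1} - \frac{8903}{3128} \gamma_{2}


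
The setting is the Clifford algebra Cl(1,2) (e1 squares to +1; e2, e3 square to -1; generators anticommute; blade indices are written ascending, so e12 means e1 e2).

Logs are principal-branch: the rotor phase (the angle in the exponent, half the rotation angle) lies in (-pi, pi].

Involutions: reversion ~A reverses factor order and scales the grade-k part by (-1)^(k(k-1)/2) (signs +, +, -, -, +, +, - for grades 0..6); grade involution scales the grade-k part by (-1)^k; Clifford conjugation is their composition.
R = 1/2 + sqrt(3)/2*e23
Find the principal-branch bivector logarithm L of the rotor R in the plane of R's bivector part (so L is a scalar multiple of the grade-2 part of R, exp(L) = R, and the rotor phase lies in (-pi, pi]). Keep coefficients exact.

The scalar part of R is 1/2, so the principal-branch rotor phase is pinned; divide the bivector part by its sine to get the unit plane — L is the phase times that plane.
Concretely: cos(phase) = 1/2 gives phase = ±pi/3, and since phase/sin(phase) is even the sign is immaterial: L = (phase/sin(phase)) * <R>_2 = (2*sqrt(3)*pi/9) * <R>_2.
Answer: pi/3*e23


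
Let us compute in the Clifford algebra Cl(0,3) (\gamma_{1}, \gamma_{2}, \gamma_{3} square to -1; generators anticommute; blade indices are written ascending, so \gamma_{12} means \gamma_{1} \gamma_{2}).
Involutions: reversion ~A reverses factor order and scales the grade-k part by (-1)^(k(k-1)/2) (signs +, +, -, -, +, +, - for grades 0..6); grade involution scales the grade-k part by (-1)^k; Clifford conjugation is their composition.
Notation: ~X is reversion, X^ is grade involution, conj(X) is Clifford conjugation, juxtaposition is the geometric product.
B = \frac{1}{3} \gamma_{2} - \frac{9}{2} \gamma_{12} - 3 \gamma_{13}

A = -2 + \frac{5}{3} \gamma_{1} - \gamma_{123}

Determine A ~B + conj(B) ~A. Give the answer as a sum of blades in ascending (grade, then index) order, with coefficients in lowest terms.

first term: -\frac{67}{6} \gamma_{2} - \frac{1}{2} \gamma_{3} - \frac{76}{9} \gamma_{12} - \frac{19}{3} \gamma_{13}
second term: \frac{67}{6} \gamma_{2} + \frac{1}{2} \gamma_{3} - \frac{76}{9} \gamma_{12} - \frac{19}{3} \gamma_{13}
Answer: -\frac{152}{9} \gamma_{12} - \frac{38}{3} \gamma_{13}


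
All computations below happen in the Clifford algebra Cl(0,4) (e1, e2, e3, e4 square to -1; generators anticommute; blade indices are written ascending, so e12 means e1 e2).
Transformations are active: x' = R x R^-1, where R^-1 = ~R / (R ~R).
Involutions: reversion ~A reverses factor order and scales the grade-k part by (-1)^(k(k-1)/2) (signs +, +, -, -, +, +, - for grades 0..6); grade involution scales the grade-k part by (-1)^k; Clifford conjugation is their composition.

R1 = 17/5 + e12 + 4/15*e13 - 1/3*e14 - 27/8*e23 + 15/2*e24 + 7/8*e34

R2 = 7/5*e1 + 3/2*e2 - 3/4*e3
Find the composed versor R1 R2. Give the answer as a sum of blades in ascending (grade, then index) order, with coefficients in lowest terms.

Distribute over the terms of R2 (each basis-blade product reordered to ascending indices, repeated generators contracted through their squares):
R1 (7/5*e1) = 119/25*e1 + 7/5*e2 + 28/75*e3 - 7/15*e4 - 189/40*e123 + 21/2*e124 + 49/40*e134
R1 (3/2*e2) = -3/2*e1 + 51/10*e2 - 81/16*e3 + 45/4*e4 - 2/5*e123 + 1/2*e124 + 21/16*e234
R1 (-3/4*e3) = 1/5*e1 - 81/32*e2 - 51/20*e3 - 21/32*e4 - 3/4*e123 - 1/4*e134 + 45/8*e234
Summing the partial products and collecting blades:
Answer: 173/50*e1 + 127/32*e2 - 8687/1200*e3 + 4861/480*e4 - 47/8*e123 + 11*e124 + 39/40*e134 + 111/16*e234


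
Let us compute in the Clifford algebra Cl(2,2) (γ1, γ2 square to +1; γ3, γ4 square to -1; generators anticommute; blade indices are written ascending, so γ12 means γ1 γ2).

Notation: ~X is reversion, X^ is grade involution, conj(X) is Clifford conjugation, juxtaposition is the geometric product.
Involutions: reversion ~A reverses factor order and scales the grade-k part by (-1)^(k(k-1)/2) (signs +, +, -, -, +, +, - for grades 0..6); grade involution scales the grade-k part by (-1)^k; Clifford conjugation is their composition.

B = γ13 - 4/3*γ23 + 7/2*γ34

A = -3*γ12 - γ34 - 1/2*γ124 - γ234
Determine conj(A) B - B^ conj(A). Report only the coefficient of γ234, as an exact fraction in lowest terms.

first term: -7/2 + 7/2*γ2 + 4/3*γ4 - 4*γ13 + γ14 - 3*γ23 - 4/3*γ24 - 7/4*γ123 + γ124 + 2/3*γ134 + 1/2*γ234 + 21/2*γ1234
second term: -7/2 + 7/2*γ2 + 4/3*γ4 + 4*γ13 - γ14 + 3*γ23 + 4/3*γ24 + 7/4*γ123 - γ124 - 2/3*γ134 - 1/2*γ234 + 21/2*γ1234
Answer: 1


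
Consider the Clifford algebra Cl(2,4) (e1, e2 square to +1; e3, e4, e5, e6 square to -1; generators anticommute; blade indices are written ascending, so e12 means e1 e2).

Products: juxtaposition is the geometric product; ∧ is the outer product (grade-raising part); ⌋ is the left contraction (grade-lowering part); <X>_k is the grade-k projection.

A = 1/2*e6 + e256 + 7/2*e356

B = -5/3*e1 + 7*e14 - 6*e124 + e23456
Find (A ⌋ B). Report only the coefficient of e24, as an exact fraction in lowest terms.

step 1: -7/2*e24 - e34 - 1/2*e2345
Answer: -7/2


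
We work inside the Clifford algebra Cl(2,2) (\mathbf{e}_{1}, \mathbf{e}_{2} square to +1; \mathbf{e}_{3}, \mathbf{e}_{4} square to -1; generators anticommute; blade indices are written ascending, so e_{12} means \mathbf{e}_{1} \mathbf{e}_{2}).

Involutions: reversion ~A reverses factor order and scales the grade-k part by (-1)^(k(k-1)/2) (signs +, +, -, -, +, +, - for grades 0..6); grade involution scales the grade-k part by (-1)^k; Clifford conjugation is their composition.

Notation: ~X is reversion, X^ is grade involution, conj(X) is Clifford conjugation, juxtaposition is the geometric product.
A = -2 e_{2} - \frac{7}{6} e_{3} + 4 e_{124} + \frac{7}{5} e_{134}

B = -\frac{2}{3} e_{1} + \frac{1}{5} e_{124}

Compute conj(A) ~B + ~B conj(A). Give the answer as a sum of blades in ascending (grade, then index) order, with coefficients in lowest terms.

first term: -\frac{4}{5} + \frac{4}{3} e_{12} + \frac{7}{9} e_{13} + \frac{2}{5} e_{14} + \frac{7}{25} e_{23} - \frac{8}{3} e_{24} - \frac{14}{15} e_{34} - \frac{7}{30} e_{1234}
second term: -\frac{4}{5} - \frac{4}{3} e_{12} - \frac{7}{9} e_{13} + \frac{2}{5} e_{14} - \frac{7}{25} e_{23} - \frac{8}{3} e_{24} - \frac{14}{15} e_{34} + \frac{7}{30} e_{1234}
Answer: -\frac{8}{5} + \frac{4}{5} e_{14} - \frac{16}{3} e_{24} - \frac{28}{15} e_{34}


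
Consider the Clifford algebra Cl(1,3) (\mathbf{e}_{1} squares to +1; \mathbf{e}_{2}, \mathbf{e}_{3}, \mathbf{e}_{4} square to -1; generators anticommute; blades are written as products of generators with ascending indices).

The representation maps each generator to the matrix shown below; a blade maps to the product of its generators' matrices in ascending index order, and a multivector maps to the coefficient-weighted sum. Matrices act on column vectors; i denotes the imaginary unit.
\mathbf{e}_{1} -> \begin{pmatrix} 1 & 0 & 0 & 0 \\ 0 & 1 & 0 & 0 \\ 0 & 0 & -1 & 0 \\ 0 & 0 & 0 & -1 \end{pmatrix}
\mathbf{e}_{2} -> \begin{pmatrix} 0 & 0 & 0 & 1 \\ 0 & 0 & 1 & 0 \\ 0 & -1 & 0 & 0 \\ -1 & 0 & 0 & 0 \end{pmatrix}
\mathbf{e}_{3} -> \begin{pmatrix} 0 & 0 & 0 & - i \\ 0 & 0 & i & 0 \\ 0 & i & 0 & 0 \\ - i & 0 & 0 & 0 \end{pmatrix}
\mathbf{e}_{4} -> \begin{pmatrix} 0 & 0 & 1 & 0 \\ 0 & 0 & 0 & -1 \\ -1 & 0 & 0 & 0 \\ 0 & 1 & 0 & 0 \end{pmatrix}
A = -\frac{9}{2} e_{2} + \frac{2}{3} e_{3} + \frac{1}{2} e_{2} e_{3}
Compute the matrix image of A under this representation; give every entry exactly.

Bivector images (products of the table entries): rho(e_{2} e_{3}) = rho(\mathbf{e}_{2})rho(\mathbf{e}_{3}) = \begin{pmatrix} - i & 0 & 0 & 0 \\ 0 & i & 0 & 0 \\ 0 & 0 & - i & 0 \\ 0 & 0 & 0 & i \end{pmatrix}.
M = (-\frac{9}{2})*rho(e_{2}) + (\frac{2}{3})*rho(e_{3}) + (\frac{1}{2})*rho(e_{2} e_{3}), summed entrywise:
Answer: \begin{pmatrix} - \frac{i}{2} & 0 & 0 & - \frac{9}{2} - \frac{2 i}{3} \\ 0 & \frac{i}{2} & - \frac{9}{2} + \frac{2 i}{3} & 0 \\ 0 & \frac{9}{2} + \frac{2 i}{3} & - \frac{i}{2} & 0 \\ \frac{9}{2} - \frac{2 i}{3} & 0 & 0 & \frac{i}{2} \end{pmatrix}


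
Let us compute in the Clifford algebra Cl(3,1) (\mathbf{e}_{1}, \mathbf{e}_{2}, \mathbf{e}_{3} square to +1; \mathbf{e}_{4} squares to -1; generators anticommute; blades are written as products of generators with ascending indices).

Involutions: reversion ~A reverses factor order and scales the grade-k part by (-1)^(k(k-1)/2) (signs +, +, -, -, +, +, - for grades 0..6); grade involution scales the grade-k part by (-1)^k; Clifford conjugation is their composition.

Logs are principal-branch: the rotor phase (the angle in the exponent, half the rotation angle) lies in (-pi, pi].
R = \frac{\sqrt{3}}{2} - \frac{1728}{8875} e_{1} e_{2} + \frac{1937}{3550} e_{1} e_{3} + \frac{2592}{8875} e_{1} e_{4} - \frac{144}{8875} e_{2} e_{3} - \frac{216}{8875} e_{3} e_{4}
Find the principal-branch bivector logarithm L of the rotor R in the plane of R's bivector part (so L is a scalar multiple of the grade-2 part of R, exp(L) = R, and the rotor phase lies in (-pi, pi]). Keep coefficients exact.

The scalar part of R is \frac{\sqrt{3}}{2}, which pins the rotor phase on the principal branch; dividing the bivector part by the sine of that phase recovers the unit plane, and L is the phase times that plane.
Concretely: cos(phase) = \frac{\sqrt{3}}{2} gives phase = ±\frac{\pi}{6}, and since phase/sin(phase) is even the sign is immaterial: L = (phase/sin(phase)) * <R>_2 = (\frac{\pi}{3}) * <R>_2.
Answer: - \frac{576 \pi}{8875} e_{1} e_{2} + \frac{1937 \pi}{10650} e_{1} e_{3} + \frac{864 \pi}{8875} e_{1} e_{4} - \frac{48 \pi}{8875} e_{2} e_{3} - \frac{72 \pi}{8875} e_{3} e_{4}


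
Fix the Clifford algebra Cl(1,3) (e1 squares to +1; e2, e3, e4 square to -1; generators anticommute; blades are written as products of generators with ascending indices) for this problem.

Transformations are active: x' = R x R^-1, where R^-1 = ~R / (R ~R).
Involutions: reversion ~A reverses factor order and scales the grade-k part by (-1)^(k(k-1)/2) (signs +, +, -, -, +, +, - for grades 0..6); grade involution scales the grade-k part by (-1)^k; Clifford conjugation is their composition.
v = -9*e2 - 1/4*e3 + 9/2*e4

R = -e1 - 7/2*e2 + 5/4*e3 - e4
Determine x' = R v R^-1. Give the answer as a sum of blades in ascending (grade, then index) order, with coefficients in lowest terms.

~R = -e1 - 7/2*e2 + 5/4*e3 - e4, and R ~R = -221/16, so R^-1 = ~R / (-221/16).
R v = -427/16 + 9*e1 e2 + 1/4*e1 e3 - 9/2*e1 e4 + 97/8*e2 e3 - 99/4*e2 e4 + 43/8*e3 e4
Answer: -854/221*e1 - 1000/221*e2 + 4491/884*e3 - 3697/442*e4


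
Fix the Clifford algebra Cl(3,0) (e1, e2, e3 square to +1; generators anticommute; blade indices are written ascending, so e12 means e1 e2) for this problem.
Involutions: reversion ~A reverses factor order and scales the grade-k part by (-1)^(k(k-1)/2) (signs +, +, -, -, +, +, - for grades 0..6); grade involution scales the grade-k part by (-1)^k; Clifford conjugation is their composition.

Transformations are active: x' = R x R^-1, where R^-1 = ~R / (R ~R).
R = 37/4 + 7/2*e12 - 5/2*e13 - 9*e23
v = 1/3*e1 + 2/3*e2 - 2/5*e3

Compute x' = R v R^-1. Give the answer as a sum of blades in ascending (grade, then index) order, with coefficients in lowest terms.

~R = 37/4 - 7/2*e12 + 5/2*e13 + 9*e23, and R ~R = 2961/16, so R^-1 = ~R / (2961/16).
R v = 77/12*e1 + 43/5*e2 + 47/15*e3 - 41/15*e123
Answer: 25493/44415*e1 + 5294/44415*e2 + 27086/44415*e3


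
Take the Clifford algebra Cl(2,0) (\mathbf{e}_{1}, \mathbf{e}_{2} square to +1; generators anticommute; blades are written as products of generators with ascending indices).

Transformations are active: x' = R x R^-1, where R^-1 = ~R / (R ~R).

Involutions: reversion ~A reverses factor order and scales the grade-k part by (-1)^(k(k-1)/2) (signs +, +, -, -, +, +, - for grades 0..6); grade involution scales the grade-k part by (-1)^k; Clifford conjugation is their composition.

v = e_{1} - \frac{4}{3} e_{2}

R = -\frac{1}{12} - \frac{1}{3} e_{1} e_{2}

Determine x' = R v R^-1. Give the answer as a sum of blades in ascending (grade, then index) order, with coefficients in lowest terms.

~R = -\frac{1}{12} + \frac{1}{3} e_{1} e_{2}, and R ~R = \frac{17}{144}, so R^-1 = ~R / (\frac{17}{144}).
R v = \frac{13}{36} e_{1} + \frac{4}{9} e_{2}
Answer: -\frac{77}{51} e_{1} + \frac{12}{17} e_{2}


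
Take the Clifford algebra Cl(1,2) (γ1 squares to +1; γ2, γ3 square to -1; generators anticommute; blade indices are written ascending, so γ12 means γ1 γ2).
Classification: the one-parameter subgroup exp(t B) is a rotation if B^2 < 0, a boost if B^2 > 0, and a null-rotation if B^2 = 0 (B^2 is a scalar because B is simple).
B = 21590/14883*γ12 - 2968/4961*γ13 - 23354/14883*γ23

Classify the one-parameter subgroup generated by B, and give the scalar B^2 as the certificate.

B^2 term by term: the squares give (21590/14883)^2*(γ12)^2 + (-2968/4961)^2*(γ13)^2 + (-23354/14883)^2*(γ23)^2 = 466128100/221503689*(+1) + 8809024/24611521*(+1) + 545409316/221503689*(-1) = 0 (each basis 2-blade squares to minus the product of its generators' squares); cross terms between blades sharing an index anticommute and cancel. So B^2 = 0.
Answer: null-rotation, certificate B^2 = 0. Certificate logic: 0 is a conjugation-invariant scalar, so its sign fixes rotation versus boost versus null-rotation outright.


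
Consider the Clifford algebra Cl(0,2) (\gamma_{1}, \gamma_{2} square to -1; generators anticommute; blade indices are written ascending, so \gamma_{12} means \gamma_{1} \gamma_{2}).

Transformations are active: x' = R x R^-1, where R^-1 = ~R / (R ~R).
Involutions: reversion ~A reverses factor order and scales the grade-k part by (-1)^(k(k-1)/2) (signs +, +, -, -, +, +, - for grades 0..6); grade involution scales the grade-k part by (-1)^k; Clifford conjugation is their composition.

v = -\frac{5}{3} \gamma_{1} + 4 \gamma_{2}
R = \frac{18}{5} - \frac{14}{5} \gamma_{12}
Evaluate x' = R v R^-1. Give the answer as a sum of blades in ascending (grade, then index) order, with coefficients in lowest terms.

~R = \frac{18}{5} + \frac{14}{5} \gamma_{12}, and R ~R = \frac{104}{5}, so R^-1 = ~R / (\frac{104}{5}).
R v = \frac{26}{5} \gamma_{1} + \frac{286}{15} \gamma_{2}
Answer: \frac{52}{15} \gamma_{1} + \frac{13}{5} \gamma_{2}


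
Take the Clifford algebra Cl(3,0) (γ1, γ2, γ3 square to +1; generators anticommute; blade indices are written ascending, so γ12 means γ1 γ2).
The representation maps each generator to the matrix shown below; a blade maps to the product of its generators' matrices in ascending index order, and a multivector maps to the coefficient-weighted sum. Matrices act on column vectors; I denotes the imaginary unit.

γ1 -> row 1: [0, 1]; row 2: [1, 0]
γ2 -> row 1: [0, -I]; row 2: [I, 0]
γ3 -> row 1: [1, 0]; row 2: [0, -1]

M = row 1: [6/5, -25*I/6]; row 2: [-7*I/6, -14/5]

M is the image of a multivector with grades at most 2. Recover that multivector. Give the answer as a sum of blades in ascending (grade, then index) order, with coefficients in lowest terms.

Method: 1, rho(γ1), rho(γ2), rho(γ3) form a trace-orthogonal basis of the 2x2 complex matrices (tr(X Y) = 2 if X = Y, else 0), so M = m0*1 + m1*rho(γ1) + m2*rho(γ2) + m3*rho(γ3) with m0 = tr(M)/2 = -4/5, m1 = tr(M rho(γ1))/2 = -8*I/3, m2 = tr(M rho(γ2))/2 = 3/2, m3 = tr(M rho(γ3))/2 = 2.
Multiplying table entries, the bivector images are rho(γ12) = I*rho(γ3), rho(γ13) = -I*rho(γ2), rho(γ23) = I*rho(γ1); with real blade coefficients the real parts of m0..m3 are the coefficients of 1, γ1, γ2, γ3 and the imaginary parts give the bivectors (γ23: Im m1, γ13: -Im m2, γ12: Im m3).
Answer: -4/5 + 3/2*γ2 + 2*γ3 - 8/3*γ23
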